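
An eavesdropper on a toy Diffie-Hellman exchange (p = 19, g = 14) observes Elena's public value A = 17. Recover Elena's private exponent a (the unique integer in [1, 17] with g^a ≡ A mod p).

Try successive powers of 14 modulo 19:
14^1 ≡ 14
14^2 ≡ 6
14^3 ≡ 8
14^4 ≡ 17
Found: a = 4.

4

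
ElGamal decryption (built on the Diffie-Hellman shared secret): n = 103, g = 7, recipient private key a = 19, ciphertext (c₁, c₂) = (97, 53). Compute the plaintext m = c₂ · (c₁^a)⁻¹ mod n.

62

Shared mask s = c₁^a mod n = 97^19 mod 103.
97^1 ≡ 97 (mod 103)
97^2 = (97^1)^2 ≡ 97^2 = 9409 ≡ 36 (mod 103)
97^4 = (97^2)^2 ≡ 36^2 = 1296 ≡ 60 (mod 103)
97^8 = (97^4)^2 ≡ 60^2 = 3600 ≡ 98 (mod 103)
97^16 = (97^8)^2 ≡ 98^2 = 9604 ≡ 25 (mod 103)
97^19 = 97^16 · 97^2 · 97^1 ≡ 25 · 36 · 97 ≡ 59 (mod 103).
So s = 59; s⁻¹ ≡ 7 (mod 103).
m = c₂ · s⁻¹ mod 103 = 53 · 7 mod 103 = 62.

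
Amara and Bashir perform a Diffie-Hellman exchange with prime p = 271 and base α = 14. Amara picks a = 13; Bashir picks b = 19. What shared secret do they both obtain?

175

Bashir sends B = α^b mod p = 14^19 mod 271.
14^1 ≡ 14 (mod 271)
14^2 = (14^1)^2 ≡ 14^2 = 196 ≡ 196 (mod 271)
14^4 = (14^2)^2 ≡ 196^2 = 38416 ≡ 205 (mod 271)
14^8 = (14^4)^2 ≡ 205^2 = 42025 ≡ 20 (mod 271)
14^16 = (14^8)^2 ≡ 20^2 = 400 ≡ 129 (mod 271)
14^19 = 14^16 · 14^2 · 14^1 ≡ 129 · 196 · 14 ≡ 50 (mod 271).
So B = 50. Amara then computes K = B^a mod p = 50^13 mod 271.
50^1 ≡ 50 (mod 271)
50^2 = (50^1)^2 ≡ 50^2 = 2500 ≡ 61 (mod 271)
50^4 = (50^2)^2 ≡ 61^2 = 3721 ≡ 198 (mod 271)
50^8 = (50^4)^2 ≡ 198^2 = 39204 ≡ 180 (mod 271)
50^13 = 50^8 · 50^4 · 50^1 ≡ 180 · 198 · 50 ≡ 175 (mod 271).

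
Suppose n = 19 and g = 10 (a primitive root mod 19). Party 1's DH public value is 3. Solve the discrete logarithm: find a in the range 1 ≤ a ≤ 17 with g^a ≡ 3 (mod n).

Try successive powers of 10 modulo 19:
10^1 ≡ 10
10^2 ≡ 5
10^3 ≡ 12
10^4 ≡ 6
10^5 ≡ 3
Found: a = 5.

5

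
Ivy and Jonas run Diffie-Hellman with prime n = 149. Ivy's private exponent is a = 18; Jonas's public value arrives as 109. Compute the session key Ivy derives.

4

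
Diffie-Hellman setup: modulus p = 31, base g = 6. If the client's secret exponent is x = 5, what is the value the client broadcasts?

26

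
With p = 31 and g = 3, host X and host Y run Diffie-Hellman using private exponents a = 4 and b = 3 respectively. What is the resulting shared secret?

Host X sends A = g^a mod p = 3^4 mod 31.
3^1 ≡ 3 (mod 31)
3^2 = (3^1)^2 ≡ 3^2 = 9 ≡ 9 (mod 31)
3^4 = (3^2)^2 ≡ 9^2 = 81 ≡ 19 (mod 31)
So A = 19. Host Y then computes K = A^b mod p = 19^3 mod 31.
19^1 ≡ 19 (mod 31)
19^2 = (19^1)^2 ≡ 19^2 = 361 ≡ 20 (mod 31)
19^3 = 19^2 · 19^1 ≡ 20 · 19 ≡ 8 (mod 31).

8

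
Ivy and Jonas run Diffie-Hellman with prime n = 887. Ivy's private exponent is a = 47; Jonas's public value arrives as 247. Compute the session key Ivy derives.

617

Shared key K = 247^47 mod 887.
247^1 ≡ 247 (mod 887)
247^2 = (247^1)^2 ≡ 247^2 = 61009 ≡ 693 (mod 887)
247^4 = (247^2)^2 ≡ 693^2 = 480249 ≡ 382 (mod 887)
247^8 = (247^4)^2 ≡ 382^2 = 145924 ≡ 456 (mod 887)
247^16 = (247^8)^2 ≡ 456^2 = 207936 ≡ 378 (mod 887)
247^32 = (247^16)^2 ≡ 378^2 = 142884 ≡ 77 (mod 887)
247^47 = 247^32 · 247^8 · 247^4 · 247^2 · 247^1 ≡ 77 · 456 · 382 · 693 · 247 ≡ 617 (mod 887).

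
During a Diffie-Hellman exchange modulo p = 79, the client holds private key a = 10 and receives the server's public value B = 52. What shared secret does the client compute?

Shared key K = 52^10 mod 79.
52^1 ≡ 52 (mod 79)
52^2 = (52^1)^2 ≡ 52^2 = 2704 ≡ 18 (mod 79)
52^4 = (52^2)^2 ≡ 18^2 = 324 ≡ 8 (mod 79)
52^8 = (52^4)^2 ≡ 8^2 = 64 ≡ 64 (mod 79)
52^10 = 52^8 · 52^2 ≡ 64 · 18 ≡ 46 (mod 79).

46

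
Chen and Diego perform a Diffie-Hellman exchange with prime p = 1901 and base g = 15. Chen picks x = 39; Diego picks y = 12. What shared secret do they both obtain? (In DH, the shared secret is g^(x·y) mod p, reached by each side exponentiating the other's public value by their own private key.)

548

Diego sends B = g^y mod p = 15^12 mod 1901.
15^1 ≡ 15 (mod 1901)
15^2 = (15^1)^2 ≡ 15^2 = 225 ≡ 225 (mod 1901)
15^4 = (15^2)^2 ≡ 225^2 = 50625 ≡ 1199 (mod 1901)
15^8 = (15^4)^2 ≡ 1199^2 = 1437601 ≡ 445 (mod 1901)
15^12 = 15^8 · 15^4 ≡ 445 · 1199 ≡ 1275 (mod 1901).
So B = 1275. Chen then computes K = B^x mod p = 1275^39 mod 1901.
1275^1 ≡ 1275 (mod 1901)
1275^2 = (1275^1)^2 ≡ 1275^2 = 1625625 ≡ 270 (mod 1901)
1275^4 = (1275^2)^2 ≡ 270^2 = 72900 ≡ 662 (mod 1901)
1275^8 = (1275^4)^2 ≡ 662^2 = 438244 ≡ 1014 (mod 1901)
1275^16 = (1275^8)^2 ≡ 1014^2 = 1028196 ≡ 1656 (mod 1901)
1275^32 = (1275^16)^2 ≡ 1656^2 = 2742336 ≡ 1094 (mod 1901)
1275^39 = 1275^32 · 1275^4 · 1275^2 · 1275^1 ≡ 1094 · 662 · 270 · 1275 ≡ 548 (mod 1901).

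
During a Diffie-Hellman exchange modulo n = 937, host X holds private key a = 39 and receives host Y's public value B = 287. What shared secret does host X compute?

408

Shared key K = 287^39 mod 937.
287^1 ≡ 287 (mod 937)
287^2 = (287^1)^2 ≡ 287^2 = 82369 ≡ 850 (mod 937)
287^4 = (287^2)^2 ≡ 850^2 = 722500 ≡ 73 (mod 937)
287^8 = (287^4)^2 ≡ 73^2 = 5329 ≡ 644 (mod 937)
287^16 = (287^8)^2 ≡ 644^2 = 414736 ≡ 582 (mod 937)
287^32 = (287^16)^2 ≡ 582^2 = 338724 ≡ 467 (mod 937)
287^39 = 287^32 · 287^4 · 287^2 · 287^1 ≡ 467 · 73 · 850 · 287 ≡ 408 (mod 937).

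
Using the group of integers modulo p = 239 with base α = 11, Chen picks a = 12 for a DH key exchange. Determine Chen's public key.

45

Public value = 11^12 (mod 239).
11^1 ≡ 11 (mod 239)
11^2 = (11^1)^2 ≡ 11^2 = 121 ≡ 121 (mod 239)
11^4 = (11^2)^2 ≡ 121^2 = 14641 ≡ 62 (mod 239)
11^8 = (11^4)^2 ≡ 62^2 = 3844 ≡ 20 (mod 239)
11^12 = 11^8 · 11^4 ≡ 20 · 62 ≡ 45 (mod 239).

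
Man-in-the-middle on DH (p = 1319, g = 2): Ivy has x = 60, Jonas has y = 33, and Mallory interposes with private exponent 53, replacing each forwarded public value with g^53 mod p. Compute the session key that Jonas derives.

Jonas receives Mallory's public value M = 2^53 mod 1319 instead of the honest one.
2^1 ≡ 2 (mod 1319)
2^2 = (2^1)^2 ≡ 2^2 = 4 ≡ 4 (mod 1319)
2^4 = (2^2)^2 ≡ 4^2 = 16 ≡ 16 (mod 1319)
2^8 = (2^4)^2 ≡ 16^2 = 256 ≡ 256 (mod 1319)
2^16 = (2^8)^2 ≡ 256^2 = 65536 ≡ 905 (mod 1319)
2^32 = (2^16)^2 ≡ 905^2 = 819025 ≡ 1245 (mod 1319)
2^53 = 2^32 · 2^16 · 2^4 · 2^1 ≡ 1245 · 905 · 16 · 2 ≡ 335 (mod 1319).
So M = 335. Jonas computes K = M^33 mod 1319.
335^1 ≡ 335 (mod 1319)
335^2 = (335^1)^2 ≡ 335^2 = 112225 ≡ 110 (mod 1319)
335^4 = (335^2)^2 ≡ 110^2 = 12100 ≡ 229 (mod 1319)
335^8 = (335^4)^2 ≡ 229^2 = 52441 ≡ 1000 (mod 1319)
335^16 = (335^8)^2 ≡ 1000^2 = 1000000 ≡ 198 (mod 1319)
335^32 = (335^16)^2 ≡ 198^2 = 39204 ≡ 953 (mod 1319)
335^33 = 335^32 · 335^1 ≡ 953 · 335 ≡ 57 (mod 1319).

57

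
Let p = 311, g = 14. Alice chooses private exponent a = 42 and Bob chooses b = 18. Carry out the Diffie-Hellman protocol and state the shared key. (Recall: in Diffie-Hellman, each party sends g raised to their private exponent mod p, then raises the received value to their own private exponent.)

Bob sends B = g^b mod p = 14^18 mod 311.
14^1 ≡ 14 (mod 311)
14^2 = (14^1)^2 ≡ 14^2 = 196 ≡ 196 (mod 311)
14^4 = (14^2)^2 ≡ 196^2 = 38416 ≡ 163 (mod 311)
14^8 = (14^4)^2 ≡ 163^2 = 26569 ≡ 134 (mod 311)
14^16 = (14^8)^2 ≡ 134^2 = 17956 ≡ 229 (mod 311)
14^18 = 14^16 · 14^2 ≡ 229 · 196 ≡ 100 (mod 311).
So B = 100. Alice then computes K = B^a mod p = 100^42 mod 311.
100^1 ≡ 100 (mod 311)
100^2 = (100^1)^2 ≡ 100^2 = 10000 ≡ 48 (mod 311)
100^4 = (100^2)^2 ≡ 48^2 = 2304 ≡ 127 (mod 311)
100^8 = (100^4)^2 ≡ 127^2 = 16129 ≡ 268 (mod 311)
100^16 = (100^8)^2 ≡ 268^2 = 71824 ≡ 294 (mod 311)
100^32 = (100^16)^2 ≡ 294^2 = 86436 ≡ 289 (mod 311)
100^42 = 100^32 · 100^8 · 100^2 ≡ 289 · 268 · 48 ≡ 2 (mod 311).

2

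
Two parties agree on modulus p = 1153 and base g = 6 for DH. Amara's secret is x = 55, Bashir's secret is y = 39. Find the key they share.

Bashir sends B = g^y mod p = 6^39 mod 1153.
6^1 ≡ 6 (mod 1153)
6^2 = (6^1)^2 ≡ 6^2 = 36 ≡ 36 (mod 1153)
6^4 = (6^2)^2 ≡ 36^2 = 1296 ≡ 143 (mod 1153)
6^8 = (6^4)^2 ≡ 143^2 = 20449 ≡ 848 (mod 1153)
6^16 = (6^8)^2 ≡ 848^2 = 719104 ≡ 785 (mod 1153)
6^32 = (6^16)^2 ≡ 785^2 = 616225 ≡ 523 (mod 1153)
6^39 = 6^32 · 6^4 · 6^2 · 6^1 ≡ 523 · 143 · 36 · 6 ≡ 894 (mod 1153).
So B = 894. Amara then computes K = B^x mod p = 894^55 mod 1153.
894^1 ≡ 894 (mod 1153)
894^2 = (894^1)^2 ≡ 894^2 = 799236 ≡ 207 (mod 1153)
894^4 = (894^2)^2 ≡ 207^2 = 42849 ≡ 188 (mod 1153)
894^8 = (894^4)^2 ≡ 188^2 = 35344 ≡ 754 (mod 1153)
894^16 = (894^8)^2 ≡ 754^2 = 568516 ≡ 87 (mod 1153)
894^32 = (894^16)^2 ≡ 87^2 = 7569 ≡ 651 (mod 1153)
894^55 = 894^32 · 894^16 · 894^4 · 894^2 · 894^1 ≡ 651 · 87 · 188 · 207 · 894 ≡ 278 (mod 1153).

278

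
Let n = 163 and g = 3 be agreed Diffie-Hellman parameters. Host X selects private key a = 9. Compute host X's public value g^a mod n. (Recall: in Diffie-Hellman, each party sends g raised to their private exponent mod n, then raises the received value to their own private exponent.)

Public value = 3^9 mod 163.
3^1 ≡ 3 (mod 163)
3^2 = (3^1)^2 ≡ 3^2 = 9 ≡ 9 (mod 163)
3^4 = (3^2)^2 ≡ 9^2 = 81 ≡ 81 (mod 163)
3^8 = (3^4)^2 ≡ 81^2 = 6561 ≡ 41 (mod 163)
3^9 = 3^8 · 3^1 ≡ 41 · 3 ≡ 123 (mod 163).

123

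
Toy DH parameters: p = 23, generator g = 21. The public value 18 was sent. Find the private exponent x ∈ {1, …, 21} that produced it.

6

Try successive powers of 21 modulo 23:
21^1 ≡ 21
21^2 ≡ 4
21^3 ≡ 15
21^4 ≡ 16
21^5 ≡ 14
21^6 ≡ 18
Found: x = 6.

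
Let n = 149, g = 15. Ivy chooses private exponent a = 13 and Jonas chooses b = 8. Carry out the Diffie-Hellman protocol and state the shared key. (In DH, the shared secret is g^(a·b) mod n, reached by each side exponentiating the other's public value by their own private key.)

129

Jonas sends B = g^b mod n = 15^8 mod 149.
15^1 ≡ 15 (mod 149)
15^2 = (15^1)^2 ≡ 15^2 = 225 ≡ 76 (mod 149)
15^4 = (15^2)^2 ≡ 76^2 = 5776 ≡ 114 (mod 149)
15^8 = (15^4)^2 ≡ 114^2 = 12996 ≡ 33 (mod 149)
So B = 33. Ivy then computes K = B^a mod n = 33^13 mod 149.
33^1 ≡ 33 (mod 149)
33^2 = (33^1)^2 ≡ 33^2 = 1089 ≡ 46 (mod 149)
33^4 = (33^2)^2 ≡ 46^2 = 2116 ≡ 30 (mod 149)
33^8 = (33^4)^2 ≡ 30^2 = 900 ≡ 6 (mod 149)
33^13 = 33^8 · 33^4 · 33^1 ≡ 6 · 30 · 33 ≡ 129 (mod 149).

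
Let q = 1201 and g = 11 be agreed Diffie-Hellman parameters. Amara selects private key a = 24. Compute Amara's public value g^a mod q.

70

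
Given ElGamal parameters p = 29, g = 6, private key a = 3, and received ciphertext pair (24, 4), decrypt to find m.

Shared mask s = c₁^a mod p = 24^3 mod 29.
24^1 ≡ 24 (mod 29)
24^2 = (24^1)^2 ≡ 24^2 = 576 ≡ 25 (mod 29)
24^3 = 24^2 · 24^1 ≡ 25 · 24 ≡ 20 (mod 29).
So s = 20; s⁻¹ ≡ 16 (mod 29).
m = c₂ · s⁻¹ mod 29 = 4 · 16 mod 29 = 6.

6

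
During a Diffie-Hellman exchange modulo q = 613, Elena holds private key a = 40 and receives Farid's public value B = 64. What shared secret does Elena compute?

84

Shared key K = 64^40 mod 613.
64^1 ≡ 64 (mod 613)
64^2 = (64^1)^2 ≡ 64^2 = 4096 ≡ 418 (mod 613)
64^4 = (64^2)^2 ≡ 418^2 = 174724 ≡ 19 (mod 613)
64^8 = (64^4)^2 ≡ 19^2 = 361 ≡ 361 (mod 613)
64^16 = (64^8)^2 ≡ 361^2 = 130321 ≡ 365 (mod 613)
64^32 = (64^16)^2 ≡ 365^2 = 133225 ≡ 204 (mod 613)
64^40 = 64^32 · 64^8 ≡ 204 · 361 ≡ 84 (mod 613).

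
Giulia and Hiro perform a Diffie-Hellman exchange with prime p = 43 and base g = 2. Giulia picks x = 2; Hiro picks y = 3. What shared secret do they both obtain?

21

Hiro sends B = g^y mod p = 2^3 mod 43.
2^1 ≡ 2 (mod 43)
2^2 = (2^1)^2 ≡ 2^2 = 4 ≡ 4 (mod 43)
2^3 = 2^2 · 2^1 ≡ 4 · 2 ≡ 8 (mod 43).
So B = 8. Giulia then computes K = B^x mod p = 8^2 mod 43.
8^1 ≡ 8 (mod 43)
8^2 = (8^1)^2 ≡ 8^2 = 64 ≡ 21 (mod 43)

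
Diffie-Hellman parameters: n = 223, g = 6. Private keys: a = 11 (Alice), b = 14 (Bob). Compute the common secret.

Bob sends B = g^b mod n = 6^14 mod 223.
6^1 ≡ 6 (mod 223)
6^2 = (6^1)^2 ≡ 6^2 = 36 ≡ 36 (mod 223)
6^4 = (6^2)^2 ≡ 36^2 = 1296 ≡ 181 (mod 223)
6^8 = (6^4)^2 ≡ 181^2 = 32761 ≡ 203 (mod 223)
6^14 = 6^8 · 6^4 · 6^2 ≡ 203 · 181 · 36 ≡ 135 (mod 223).
So B = 135. Alice then computes K = B^a mod n = 135^11 mod 223.
135^1 ≡ 135 (mod 223)
135^2 = (135^1)^2 ≡ 135^2 = 18225 ≡ 162 (mod 223)
135^4 = (135^2)^2 ≡ 162^2 = 26244 ≡ 153 (mod 223)
135^8 = (135^4)^2 ≡ 153^2 = 23409 ≡ 217 (mod 223)
135^11 = 135^8 · 135^2 · 135^1 ≡ 217 · 162 · 135 ≡ 127 (mod 223).

127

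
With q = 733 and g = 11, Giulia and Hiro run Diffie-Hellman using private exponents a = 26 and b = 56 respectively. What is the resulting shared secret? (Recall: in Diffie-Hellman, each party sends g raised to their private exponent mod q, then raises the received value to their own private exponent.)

333

Giulia sends A = g^a mod q = 11^26 mod 733.
11^1 ≡ 11 (mod 733)
11^2 = (11^1)^2 ≡ 11^2 = 121 ≡ 121 (mod 733)
11^4 = (11^2)^2 ≡ 121^2 = 14641 ≡ 714 (mod 733)
11^8 = (11^4)^2 ≡ 714^2 = 509796 ≡ 361 (mod 733)
11^16 = (11^8)^2 ≡ 361^2 = 130321 ≡ 580 (mod 733)
11^26 = 11^16 · 11^8 · 11^2 ≡ 580 · 361 · 121 ≡ 301 (mod 733).
So A = 301. Hiro then computes K = A^b mod q = 301^56 mod 733.
301^1 ≡ 301 (mod 733)
301^2 = (301^1)^2 ≡ 301^2 = 90601 ≡ 442 (mod 733)
301^4 = (301^2)^2 ≡ 442^2 = 195364 ≡ 386 (mod 733)
301^8 = (301^4)^2 ≡ 386^2 = 148996 ≡ 197 (mod 733)
301^16 = (301^8)^2 ≡ 197^2 = 38809 ≡ 693 (mod 733)
301^32 = (301^16)^2 ≡ 693^2 = 480249 ≡ 134 (mod 733)
301^56 = 301^32 · 301^16 · 301^8 ≡ 134 · 693 · 197 ≡ 333 (mod 733).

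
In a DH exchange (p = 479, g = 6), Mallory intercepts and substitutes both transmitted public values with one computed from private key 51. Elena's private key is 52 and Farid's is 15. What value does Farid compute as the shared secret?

Farid receives Mallory's public value M = 6^51 mod 479 instead of the honest one.
6^1 ≡ 6 (mod 479)
6^2 = (6^1)^2 ≡ 6^2 = 36 ≡ 36 (mod 479)
6^4 = (6^2)^2 ≡ 36^2 = 1296 ≡ 338 (mod 479)
6^8 = (6^4)^2 ≡ 338^2 = 114244 ≡ 242 (mod 479)
6^16 = (6^8)^2 ≡ 242^2 = 58564 ≡ 126 (mod 479)
6^32 = (6^16)^2 ≡ 126^2 = 15876 ≡ 69 (mod 479)
6^51 = 6^32 · 6^16 · 6^2 · 6^1 ≡ 69 · 126 · 36 · 6 ≡ 224 (mod 479).
So M = 224. Farid computes K = M^15 mod 479.
224^1 ≡ 224 (mod 479)
224^2 = (224^1)^2 ≡ 224^2 = 50176 ≡ 360 (mod 479)
224^4 = (224^2)^2 ≡ 360^2 = 129600 ≡ 270 (mod 479)
224^8 = (224^4)^2 ≡ 270^2 = 72900 ≡ 92 (mod 479)
224^15 = 224^8 · 224^4 · 224^2 · 224^1 ≡ 92 · 270 · 360 · 224 ≡ 72 (mod 479).

72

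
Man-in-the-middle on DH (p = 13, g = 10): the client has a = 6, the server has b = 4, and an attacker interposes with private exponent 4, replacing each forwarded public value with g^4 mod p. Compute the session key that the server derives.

3

The server receives an attacker's public value M = 10^4 mod 13 instead of the honest one.
10^1 ≡ 10 (mod 13)
10^2 = (10^1)^2 ≡ 10^2 = 100 ≡ 9 (mod 13)
10^4 = (10^2)^2 ≡ 9^2 = 81 ≡ 3 (mod 13)
So M = 3. The server computes K = M^4 mod 13.
3^1 ≡ 3 (mod 13)
3^2 = (3^1)^2 ≡ 3^2 = 9 ≡ 9 (mod 13)
3^4 = (3^2)^2 ≡ 9^2 = 81 ≡ 3 (mod 13)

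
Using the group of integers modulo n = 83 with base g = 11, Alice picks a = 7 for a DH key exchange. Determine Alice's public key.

16

Public value = 11^7 mod 83.
11^1 ≡ 11 (mod 83)
11^2 = (11^1)^2 ≡ 11^2 = 121 ≡ 38 (mod 83)
11^4 = (11^2)^2 ≡ 38^2 = 1444 ≡ 33 (mod 83)
11^7 = 11^4 · 11^2 · 11^1 ≡ 33 · 38 · 11 ≡ 16 (mod 83).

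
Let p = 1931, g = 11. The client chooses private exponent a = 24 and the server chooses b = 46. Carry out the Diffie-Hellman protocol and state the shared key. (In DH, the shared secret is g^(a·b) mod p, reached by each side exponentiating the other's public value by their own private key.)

662

The server sends B = g^b mod p = 11^46 mod 1931.
11^1 ≡ 11 (mod 1931)
11^2 = (11^1)^2 ≡ 11^2 = 121 ≡ 121 (mod 1931)
11^4 = (11^2)^2 ≡ 121^2 = 14641 ≡ 1124 (mod 1931)
11^8 = (11^4)^2 ≡ 1124^2 = 1263376 ≡ 502 (mod 1931)
11^16 = (11^8)^2 ≡ 502^2 = 252004 ≡ 974 (mod 1931)
11^32 = (11^16)^2 ≡ 974^2 = 948676 ≡ 555 (mod 1931)
11^46 = 11^32 · 11^8 · 11^4 · 11^2 ≡ 555 · 502 · 1124 · 121 ≡ 1579 (mod 1931).
So B = 1579. The client then computes K = B^a mod p = 1579^24 mod 1931.
1579^1 ≡ 1579 (mod 1931)
1579^2 = (1579^1)^2 ≡ 1579^2 = 2493241 ≡ 320 (mod 1931)
1579^4 = (1579^2)^2 ≡ 320^2 = 102400 ≡ 57 (mod 1931)
1579^8 = (1579^4)^2 ≡ 57^2 = 3249 ≡ 1318 (mod 1931)
1579^16 = (1579^8)^2 ≡ 1318^2 = 1737124 ≡ 1155 (mod 1931)
1579^24 = 1579^16 · 1579^8 ≡ 1155 · 1318 ≡ 662 (mod 1931).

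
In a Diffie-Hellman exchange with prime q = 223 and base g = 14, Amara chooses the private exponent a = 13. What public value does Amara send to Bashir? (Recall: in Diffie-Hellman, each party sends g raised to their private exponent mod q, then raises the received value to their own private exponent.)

120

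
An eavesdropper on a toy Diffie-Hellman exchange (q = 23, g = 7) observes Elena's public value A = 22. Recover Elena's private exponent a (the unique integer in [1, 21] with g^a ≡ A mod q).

11

Try successive powers of 7 modulo 23:
7^1 ≡ 7
7^2 ≡ 3
7^3 ≡ 21
7^4 ≡ 9
7^5 ≡ 17
7^6 ≡ 4
7^7 ≡ 5
7^8 ≡ 12
7^9 ≡ 15
7^10 ≡ 13
7^11 ≡ 22
Found: a = 11.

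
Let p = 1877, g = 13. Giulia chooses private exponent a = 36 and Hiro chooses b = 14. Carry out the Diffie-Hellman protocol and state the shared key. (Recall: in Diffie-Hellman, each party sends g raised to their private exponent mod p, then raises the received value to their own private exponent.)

Giulia sends A = g^a mod p = 13^36 mod 1877.
13^1 ≡ 13 (mod 1877)
13^2 = (13^1)^2 ≡ 13^2 = 169 ≡ 169 (mod 1877)
13^4 = (13^2)^2 ≡ 169^2 = 28561 ≡ 406 (mod 1877)
13^8 = (13^4)^2 ≡ 406^2 = 164836 ≡ 1537 (mod 1877)
13^16 = (13^8)^2 ≡ 1537^2 = 2362369 ≡ 1103 (mod 1877)
13^32 = (13^16)^2 ≡ 1103^2 = 1216609 ≡ 313 (mod 1877)
13^36 = 13^32 · 13^4 ≡ 313 · 406 ≡ 1319 (mod 1877).
So A = 1319. Hiro then computes K = A^b mod p = 1319^14 mod 1877.
1319^1 ≡ 1319 (mod 1877)
1319^2 = (1319^1)^2 ≡ 1319^2 = 1739761 ≡ 1659 (mod 1877)
1319^4 = (1319^2)^2 ≡ 1659^2 = 2752281 ≡ 599 (mod 1877)
1319^8 = (1319^4)^2 ≡ 599^2 = 358801 ≡ 294 (mod 1877)
1319^14 = 1319^8 · 1319^4 · 1319^2 ≡ 294 · 599 · 1659 ≡ 1050 (mod 1877).

1050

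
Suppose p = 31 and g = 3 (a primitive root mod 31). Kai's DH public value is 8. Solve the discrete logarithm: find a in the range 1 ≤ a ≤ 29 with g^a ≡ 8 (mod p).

12

Try successive powers of 3 modulo 31:
3^1 ≡ 3
3^2 ≡ 9
3^3 ≡ 27
3^4 ≡ 19
3^5 ≡ 26
3^6 ≡ 16
3^7 ≡ 17
3^8 ≡ 20
3^9 ≡ 29
3^10 ≡ 25
3^11 ≡ 13
3^12 ≡ 8
Found: a = 12.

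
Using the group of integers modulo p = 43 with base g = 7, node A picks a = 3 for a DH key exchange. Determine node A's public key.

Public value = 7^{3} \pmod{43}.
7^1 ≡ 7 (mod 43)
7^2 = (7^1)^2 ≡ 7^2 = 49 ≡ 6 (mod 43)
7^3 = 7^2 · 7^1 ≡ 6 · 7 ≡ 42 (mod 43).

42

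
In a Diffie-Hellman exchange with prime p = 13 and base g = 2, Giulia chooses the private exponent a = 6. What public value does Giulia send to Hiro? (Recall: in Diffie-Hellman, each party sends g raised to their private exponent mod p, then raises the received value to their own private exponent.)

Public value = 2^6 mod 13.
2^1 ≡ 2 (mod 13)
2^2 = (2^1)^2 ≡ 2^2 = 4 ≡ 4 (mod 13)
2^4 = (2^2)^2 ≡ 4^2 = 16 ≡ 3 (mod 13)
2^6 = 2^4 · 2^2 ≡ 3 · 4 ≡ 12 (mod 13).

12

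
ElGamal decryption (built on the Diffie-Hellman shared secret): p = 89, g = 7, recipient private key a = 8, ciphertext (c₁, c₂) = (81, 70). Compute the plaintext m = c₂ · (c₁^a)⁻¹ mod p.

62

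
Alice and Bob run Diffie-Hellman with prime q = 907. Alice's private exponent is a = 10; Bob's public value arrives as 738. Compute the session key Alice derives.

879

Shared key K = 738^10 mod 907.
738^1 ≡ 738 (mod 907)
738^2 = (738^1)^2 ≡ 738^2 = 544644 ≡ 444 (mod 907)
738^4 = (738^2)^2 ≡ 444^2 = 197136 ≡ 317 (mod 907)
738^8 = (738^4)^2 ≡ 317^2 = 100489 ≡ 719 (mod 907)
738^10 = 738^8 · 738^2 ≡ 719 · 444 ≡ 879 (mod 907).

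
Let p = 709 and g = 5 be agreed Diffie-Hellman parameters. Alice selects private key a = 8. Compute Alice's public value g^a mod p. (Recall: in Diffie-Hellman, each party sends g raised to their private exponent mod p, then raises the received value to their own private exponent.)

Public value = 5^8 mod 709.
5^1 ≡ 5 (mod 709)
5^2 = (5^1)^2 ≡ 5^2 = 25 ≡ 25 (mod 709)
5^4 = (5^2)^2 ≡ 25^2 = 625 ≡ 625 (mod 709)
5^8 = (5^4)^2 ≡ 625^2 = 390625 ≡ 675 (mod 709)

675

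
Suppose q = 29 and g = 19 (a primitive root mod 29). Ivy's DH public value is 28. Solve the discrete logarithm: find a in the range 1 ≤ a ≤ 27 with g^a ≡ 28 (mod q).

14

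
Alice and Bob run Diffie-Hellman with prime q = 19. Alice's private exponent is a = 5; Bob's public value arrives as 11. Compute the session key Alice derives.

Shared key K = 11^5 mod 19.
11^1 ≡ 11 (mod 19)
11^2 = (11^1)^2 ≡ 11^2 = 121 ≡ 7 (mod 19)
11^4 = (11^2)^2 ≡ 7^2 = 49 ≡ 11 (mod 19)
11^5 = 11^4 · 11^1 ≡ 11 · 11 ≡ 7 (mod 19).

7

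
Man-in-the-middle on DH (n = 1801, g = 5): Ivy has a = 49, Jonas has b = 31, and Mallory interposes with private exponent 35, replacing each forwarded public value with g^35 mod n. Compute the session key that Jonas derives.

543

Jonas receives Mallory's public value M = 5^35 mod 1801 instead of the honest one.
5^1 ≡ 5 (mod 1801)
5^2 = (5^1)^2 ≡ 5^2 = 25 ≡ 25 (mod 1801)
5^4 = (5^2)^2 ≡ 25^2 = 625 ≡ 625 (mod 1801)
5^8 = (5^4)^2 ≡ 625^2 = 390625 ≡ 1609 (mod 1801)
5^16 = (5^8)^2 ≡ 1609^2 = 2588881 ≡ 844 (mod 1801)
5^32 = (5^16)^2 ≡ 844^2 = 712336 ≡ 941 (mod 1801)
5^35 = 5^32 · 5^2 · 5^1 ≡ 941 · 25 · 5 ≡ 560 (mod 1801).
So M = 560. Jonas computes K = M^31 mod 1801.
560^1 ≡ 560 (mod 1801)
560^2 = (560^1)^2 ≡ 560^2 = 313600 ≡ 226 (mod 1801)
560^4 = (560^2)^2 ≡ 226^2 = 51076 ≡ 648 (mod 1801)
560^8 = (560^4)^2 ≡ 648^2 = 419904 ≡ 271 (mod 1801)
560^16 = (560^8)^2 ≡ 271^2 = 73441 ≡ 1401 (mod 1801)
560^31 = 560^16 · 560^8 · 560^4 · 560^2 · 560^1 ≡ 1401 · 271 · 648 · 226 · 560 ≡ 543 (mod 1801).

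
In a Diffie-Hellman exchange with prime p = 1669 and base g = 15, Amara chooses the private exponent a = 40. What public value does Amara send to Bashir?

106

Public value = 15^40 mod 1669.
15^1 ≡ 15 (mod 1669)
15^2 = (15^1)^2 ≡ 15^2 = 225 ≡ 225 (mod 1669)
15^4 = (15^2)^2 ≡ 225^2 = 50625 ≡ 555 (mod 1669)
15^8 = (15^4)^2 ≡ 555^2 = 308025 ≡ 929 (mod 1669)
15^16 = (15^8)^2 ≡ 929^2 = 863041 ≡ 168 (mod 1669)
15^32 = (15^16)^2 ≡ 168^2 = 28224 ≡ 1520 (mod 1669)
15^40 = 15^32 · 15^8 ≡ 1520 · 929 ≡ 106 (mod 1669).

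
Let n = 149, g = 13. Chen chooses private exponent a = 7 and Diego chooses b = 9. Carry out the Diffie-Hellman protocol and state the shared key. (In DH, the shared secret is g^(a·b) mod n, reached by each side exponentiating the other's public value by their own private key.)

84

Diego sends B = g^b mod n = 13^9 mod 149.
13^1 ≡ 13 (mod 149)
13^2 = (13^1)^2 ≡ 13^2 = 169 ≡ 20 (mod 149)
13^4 = (13^2)^2 ≡ 20^2 = 400 ≡ 102 (mod 149)
13^8 = (13^4)^2 ≡ 102^2 = 10404 ≡ 123 (mod 149)
13^9 = 13^8 · 13^1 ≡ 123 · 13 ≡ 109 (mod 149).
So B = 109. Chen then computes K = B^a mod n = 109^7 mod 149.
109^1 ≡ 109 (mod 149)
109^2 = (109^1)^2 ≡ 109^2 = 11881 ≡ 110 (mod 149)
109^4 = (109^2)^2 ≡ 110^2 = 12100 ≡ 31 (mod 149)
109^7 = 109^4 · 109^2 · 109^1 ≡ 31 · 110 · 109 ≡ 84 (mod 149).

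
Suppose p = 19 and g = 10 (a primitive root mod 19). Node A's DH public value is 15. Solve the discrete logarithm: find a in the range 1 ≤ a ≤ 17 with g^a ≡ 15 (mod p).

7

Try successive powers of 10 modulo 19:
10^1 ≡ 10
10^2 ≡ 5
10^3 ≡ 12
10^4 ≡ 6
10^5 ≡ 3
10^6 ≡ 11
10^7 ≡ 15
Found: a = 7.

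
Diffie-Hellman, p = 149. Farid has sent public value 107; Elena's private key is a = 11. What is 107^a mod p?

6

Shared key K = 107^11 mod 149.
107^1 ≡ 107 (mod 149)
107^2 = (107^1)^2 ≡ 107^2 = 11449 ≡ 125 (mod 149)
107^4 = (107^2)^2 ≡ 125^2 = 15625 ≡ 129 (mod 149)
107^8 = (107^4)^2 ≡ 129^2 = 16641 ≡ 102 (mod 149)
107^11 = 107^8 · 107^2 · 107^1 ≡ 102 · 125 · 107 ≡ 6 (mod 149).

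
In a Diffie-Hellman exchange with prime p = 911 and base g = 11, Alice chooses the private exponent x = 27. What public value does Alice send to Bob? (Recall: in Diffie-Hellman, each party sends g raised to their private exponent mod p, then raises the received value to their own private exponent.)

Public value = 11^27 mod 911.
11^1 ≡ 11 (mod 911)
11^2 = (11^1)^2 ≡ 11^2 = 121 ≡ 121 (mod 911)
11^4 = (11^2)^2 ≡ 121^2 = 14641 ≡ 65 (mod 911)
11^8 = (11^4)^2 ≡ 65^2 = 4225 ≡ 581 (mod 911)
11^16 = (11^8)^2 ≡ 581^2 = 337561 ≡ 491 (mod 911)
11^27 = 11^16 · 11^8 · 11^2 · 11^1 ≡ 491 · 581 · 121 · 11 ≡ 11 (mod 911).

11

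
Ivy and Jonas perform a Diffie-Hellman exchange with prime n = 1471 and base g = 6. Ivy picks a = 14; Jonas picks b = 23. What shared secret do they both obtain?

Jonas sends B = g^b mod n = 6^23 mod 1471.
6^1 ≡ 6 (mod 1471)
6^2 = (6^1)^2 ≡ 6^2 = 36 ≡ 36 (mod 1471)
6^4 = (6^2)^2 ≡ 36^2 = 1296 ≡ 1296 (mod 1471)
6^8 = (6^4)^2 ≡ 1296^2 = 1679616 ≡ 1205 (mod 1471)
6^16 = (6^8)^2 ≡ 1205^2 = 1452025 ≡ 148 (mod 1471)
6^23 = 6^16 · 6^4 · 6^2 · 6^1 ≡ 148 · 1296 · 36 · 6 ≡ 1284 (mod 1471).
So B = 1284. Ivy then computes K = B^a mod n = 1284^14 mod 1471.
1284^1 ≡ 1284 (mod 1471)
1284^2 = (1284^1)^2 ≡ 1284^2 = 1648656 ≡ 1136 (mod 1471)
1284^4 = (1284^2)^2 ≡ 1136^2 = 1290496 ≡ 429 (mod 1471)
1284^8 = (1284^4)^2 ≡ 429^2 = 184041 ≡ 166 (mod 1471)
1284^14 = 1284^8 · 1284^4 · 1284^2 ≡ 166 · 429 · 1136 ≡ 1459 (mod 1471).

1459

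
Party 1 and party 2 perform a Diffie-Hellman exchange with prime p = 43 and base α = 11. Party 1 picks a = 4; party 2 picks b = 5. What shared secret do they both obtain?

4

Party 2 sends B = α^b mod p = 11^5 mod 43.
11^1 ≡ 11 (mod 43)
11^2 = (11^1)^2 ≡ 11^2 = 121 ≡ 35 (mod 43)
11^4 = (11^2)^2 ≡ 35^2 = 1225 ≡ 21 (mod 43)
11^5 = 11^4 · 11^1 ≡ 21 · 11 ≡ 16 (mod 43).
So B = 16. Party 1 then computes K = B^a mod p = 16^4 mod 43.
16^1 ≡ 16 (mod 43)
16^2 = (16^1)^2 ≡ 16^2 = 256 ≡ 41 (mod 43)
16^4 = (16^2)^2 ≡ 41^2 = 1681 ≡ 4 (mod 43)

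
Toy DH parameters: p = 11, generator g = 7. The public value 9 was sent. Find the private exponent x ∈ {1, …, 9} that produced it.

8

Try successive powers of 7 modulo 11:
7^1 ≡ 7
7^2 ≡ 5
7^3 ≡ 2
7^4 ≡ 3
7^5 ≡ 10
7^6 ≡ 4
7^7 ≡ 6
7^8 ≡ 9
Found: x = 8.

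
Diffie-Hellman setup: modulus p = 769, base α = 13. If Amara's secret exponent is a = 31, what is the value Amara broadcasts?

46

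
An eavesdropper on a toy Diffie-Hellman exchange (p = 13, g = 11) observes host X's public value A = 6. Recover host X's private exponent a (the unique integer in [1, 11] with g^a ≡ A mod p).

Try successive powers of 11 modulo 13:
11^1 ≡ 11
11^2 ≡ 4
11^3 ≡ 5
11^4 ≡ 3
11^5 ≡ 7
11^6 ≡ 12
11^7 ≡ 2
11^8 ≡ 9
11^9 ≡ 8
11^10 ≡ 10
11^11 ≡ 6
Found: a = 11.

11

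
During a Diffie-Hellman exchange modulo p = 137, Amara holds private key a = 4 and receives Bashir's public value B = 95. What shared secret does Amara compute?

Shared key K = 95^4 mod 137.
95^1 ≡ 95 (mod 137)
95^2 = (95^1)^2 ≡ 95^2 = 9025 ≡ 120 (mod 137)
95^4 = (95^2)^2 ≡ 120^2 = 14400 ≡ 15 (mod 137)

15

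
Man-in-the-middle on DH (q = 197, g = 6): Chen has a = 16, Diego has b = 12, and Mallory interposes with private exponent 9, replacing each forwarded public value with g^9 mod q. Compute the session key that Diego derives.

178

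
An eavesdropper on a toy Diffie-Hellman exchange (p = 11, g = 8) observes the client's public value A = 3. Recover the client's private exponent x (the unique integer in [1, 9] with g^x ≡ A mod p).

Try successive powers of 8 modulo 11:
8^1 ≡ 8
8^2 ≡ 9
8^3 ≡ 6
8^4 ≡ 4
8^5 ≡ 10
8^6 ≡ 3
Found: x = 6.

6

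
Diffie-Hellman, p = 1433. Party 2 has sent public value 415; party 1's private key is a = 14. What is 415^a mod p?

978

Shared key K = 415^14 mod 1433.
415^1 ≡ 415 (mod 1433)
415^2 = (415^1)^2 ≡ 415^2 = 172225 ≡ 265 (mod 1433)
415^4 = (415^2)^2 ≡ 265^2 = 70225 ≡ 8 (mod 1433)
415^8 = (415^4)^2 ≡ 8^2 = 64 ≡ 64 (mod 1433)
415^14 = 415^8 · 415^4 · 415^2 ≡ 64 · 8 · 265 ≡ 978 (mod 1433).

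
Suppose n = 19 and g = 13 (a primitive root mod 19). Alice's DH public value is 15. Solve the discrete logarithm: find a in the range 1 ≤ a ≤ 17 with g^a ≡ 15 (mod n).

13

Try successive powers of 13 modulo 19:
13^1 ≡ 13
13^2 ≡ 17
13^3 ≡ 12
13^4 ≡ 4
13^5 ≡ 14
13^6 ≡ 11
13^7 ≡ 10
13^8 ≡ 16
13^9 ≡ 18
13^10 ≡ 6
13^11 ≡ 2
13^12 ≡ 7
13^13 ≡ 15
Found: a = 13.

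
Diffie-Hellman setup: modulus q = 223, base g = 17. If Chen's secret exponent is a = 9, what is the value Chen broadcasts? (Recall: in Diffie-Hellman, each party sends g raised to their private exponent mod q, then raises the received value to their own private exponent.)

120

Public value = 17^9 mod 223.
17^1 ≡ 17 (mod 223)
17^2 = (17^1)^2 ≡ 17^2 = 289 ≡ 66 (mod 223)
17^4 = (17^2)^2 ≡ 66^2 = 4356 ≡ 119 (mod 223)
17^8 = (17^4)^2 ≡ 119^2 = 14161 ≡ 112 (mod 223)
17^9 = 17^8 · 17^1 ≡ 112 · 17 ≡ 120 (mod 223).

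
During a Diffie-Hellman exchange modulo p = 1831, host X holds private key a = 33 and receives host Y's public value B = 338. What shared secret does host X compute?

Shared key K = 338^33 mod 1831.
338^1 ≡ 338 (mod 1831)
338^2 = (338^1)^2 ≡ 338^2 = 114244 ≡ 722 (mod 1831)
338^4 = (338^2)^2 ≡ 722^2 = 521284 ≡ 1280 (mod 1831)
338^8 = (338^4)^2 ≡ 1280^2 = 1638400 ≡ 1486 (mod 1831)
338^16 = (338^8)^2 ≡ 1486^2 = 2208196 ≡ 10 (mod 1831)
338^32 = (338^16)^2 ≡ 10^2 = 100 ≡ 100 (mod 1831)
338^33 = 338^32 · 338^1 ≡ 100 · 338 ≡ 842 (mod 1831).

842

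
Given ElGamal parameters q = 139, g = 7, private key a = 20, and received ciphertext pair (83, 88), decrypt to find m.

27

Shared mask s = c₁^a mod q = 83^20 mod 139.
83^1 ≡ 83 (mod 139)
83^2 = (83^1)^2 ≡ 83^2 = 6889 ≡ 78 (mod 139)
83^4 = (83^2)^2 ≡ 78^2 = 6084 ≡ 107 (mod 139)
83^8 = (83^4)^2 ≡ 107^2 = 11449 ≡ 51 (mod 139)
83^16 = (83^8)^2 ≡ 51^2 = 2601 ≡ 99 (mod 139)
83^20 = 83^16 · 83^4 ≡ 99 · 107 ≡ 29 (mod 139).
So s = 29; s⁻¹ ≡ 24 (mod 139).
m = c₂ · s⁻¹ mod 139 = 88 · 24 mod 139 = 27.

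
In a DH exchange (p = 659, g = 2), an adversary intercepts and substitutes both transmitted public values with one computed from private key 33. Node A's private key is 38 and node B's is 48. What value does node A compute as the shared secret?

Node A receives an adversary's public value M = 2^33 mod 659 instead of the honest one.
2^1 ≡ 2 (mod 659)
2^2 = (2^1)^2 ≡ 2^2 = 4 ≡ 4 (mod 659)
2^4 = (2^2)^2 ≡ 4^2 = 16 ≡ 16 (mod 659)
2^8 = (2^4)^2 ≡ 16^2 = 256 ≡ 256 (mod 659)
2^16 = (2^8)^2 ≡ 256^2 = 65536 ≡ 295 (mod 659)
2^32 = (2^16)^2 ≡ 295^2 = 87025 ≡ 37 (mod 659)
2^33 = 2^32 · 2^1 ≡ 37 · 2 ≡ 74 (mod 659).
So M = 74. Node A computes K = M^38 mod 659.
74^1 ≡ 74 (mod 659)
74^2 = (74^1)^2 ≡ 74^2 = 5476 ≡ 204 (mod 659)
74^4 = (74^2)^2 ≡ 204^2 = 41616 ≡ 99 (mod 659)
74^8 = (74^4)^2 ≡ 99^2 = 9801 ≡ 575 (mod 659)
74^16 = (74^8)^2 ≡ 575^2 = 330625 ≡ 466 (mod 659)
74^32 = (74^16)^2 ≡ 466^2 = 217156 ≡ 345 (mod 659)
74^38 = 74^32 · 74^4 · 74^2 ≡ 345 · 99 · 204 ≡ 13 (mod 659).

13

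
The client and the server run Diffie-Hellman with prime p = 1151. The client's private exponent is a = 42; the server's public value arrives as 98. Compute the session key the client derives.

10

Shared key K = 98^42 mod 1151.
98^1 ≡ 98 (mod 1151)
98^2 = (98^1)^2 ≡ 98^2 = 9604 ≡ 396 (mod 1151)
98^4 = (98^2)^2 ≡ 396^2 = 156816 ≡ 280 (mod 1151)
98^8 = (98^4)^2 ≡ 280^2 = 78400 ≡ 132 (mod 1151)
98^16 = (98^8)^2 ≡ 132^2 = 17424 ≡ 159 (mod 1151)
98^32 = (98^16)^2 ≡ 159^2 = 25281 ≡ 1110 (mod 1151)
98^42 = 98^32 · 98^8 · 98^2 ≡ 1110 · 132 · 396 ≡ 10 (mod 1151).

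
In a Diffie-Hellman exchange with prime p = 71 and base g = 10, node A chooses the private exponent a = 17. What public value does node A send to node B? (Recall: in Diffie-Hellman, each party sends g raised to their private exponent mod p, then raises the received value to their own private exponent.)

Public value = 10^{17} \pmod{71}.
10^1 ≡ 10 (mod 71)
10^2 = (10^1)^2 ≡ 10^2 = 100 ≡ 29 (mod 71)
10^4 = (10^2)^2 ≡ 29^2 = 841 ≡ 60 (mod 71)
10^8 = (10^4)^2 ≡ 60^2 = 3600 ≡ 50 (mod 71)
10^16 = (10^8)^2 ≡ 50^2 = 2500 ≡ 15 (mod 71)
10^17 = 10^16 · 10^1 ≡ 15 · 10 ≡ 8 (mod 71).

8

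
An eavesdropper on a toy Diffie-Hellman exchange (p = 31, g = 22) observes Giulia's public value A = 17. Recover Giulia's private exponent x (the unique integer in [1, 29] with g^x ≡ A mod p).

Try successive powers of 22 modulo 31:
22^1 ≡ 22
22^2 ≡ 19
22^3 ≡ 15
22^4 ≡ 20
22^5 ≡ 6
22^6 ≡ 8
22^7 ≡ 21
22^8 ≡ 28
22^9 ≡ 27
22^10 ≡ 5
22^11 ≡ 17
Found: x = 11.

11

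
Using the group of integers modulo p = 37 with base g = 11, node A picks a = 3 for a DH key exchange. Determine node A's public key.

Public value = 11^3 mod 37.
11^1 ≡ 11 (mod 37)
11^2 = (11^1)^2 ≡ 11^2 = 121 ≡ 10 (mod 37)
11^3 = 11^2 · 11^1 ≡ 10 · 11 ≡ 36 (mod 37).

36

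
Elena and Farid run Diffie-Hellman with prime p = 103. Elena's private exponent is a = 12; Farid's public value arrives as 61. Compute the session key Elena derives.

23

Shared key K = 61^12 mod 103.
61^1 ≡ 61 (mod 103)
61^2 = (61^1)^2 ≡ 61^2 = 3721 ≡ 13 (mod 103)
61^4 = (61^2)^2 ≡ 13^2 = 169 ≡ 66 (mod 103)
61^8 = (61^4)^2 ≡ 66^2 = 4356 ≡ 30 (mod 103)
61^12 = 61^8 · 61^4 ≡ 30 · 66 ≡ 23 (mod 103).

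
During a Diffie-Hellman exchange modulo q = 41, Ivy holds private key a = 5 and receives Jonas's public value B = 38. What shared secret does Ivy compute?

3

Shared key K = 38^5 mod 41.
38^1 ≡ 38 (mod 41)
38^2 = (38^1)^2 ≡ 38^2 = 1444 ≡ 9 (mod 41)
38^4 = (38^2)^2 ≡ 9^2 = 81 ≡ 40 (mod 41)
38^5 = 38^4 · 38^1 ≡ 40 · 38 ≡ 3 (mod 41).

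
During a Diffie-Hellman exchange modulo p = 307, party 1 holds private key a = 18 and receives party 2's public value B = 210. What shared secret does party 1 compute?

114

Shared key K = 210^18 mod 307.
210^1 ≡ 210 (mod 307)
210^2 = (210^1)^2 ≡ 210^2 = 44100 ≡ 199 (mod 307)
210^4 = (210^2)^2 ≡ 199^2 = 39601 ≡ 305 (mod 307)
210^8 = (210^4)^2 ≡ 305^2 = 93025 ≡ 4 (mod 307)
210^16 = (210^8)^2 ≡ 4^2 = 16 ≡ 16 (mod 307)
210^18 = 210^16 · 210^2 ≡ 16 · 199 ≡ 114 (mod 307).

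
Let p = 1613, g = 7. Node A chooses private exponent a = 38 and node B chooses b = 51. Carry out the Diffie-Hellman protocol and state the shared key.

Node B sends B = g^b mod p = 7^51 mod 1613.
7^1 ≡ 7 (mod 1613)
7^2 = (7^1)^2 ≡ 7^2 = 49 ≡ 49 (mod 1613)
7^4 = (7^2)^2 ≡ 49^2 = 2401 ≡ 788 (mod 1613)
7^8 = (7^4)^2 ≡ 788^2 = 620944 ≡ 1552 (mod 1613)
7^16 = (7^8)^2 ≡ 1552^2 = 2408704 ≡ 495 (mod 1613)
7^32 = (7^16)^2 ≡ 495^2 = 245025 ≡ 1462 (mod 1613)
7^51 = 7^32 · 7^16 · 7^2 · 7^1 ≡ 1462 · 495 · 49 · 7 ≡ 1100 (mod 1613).
So B = 1100. Node A then computes K = B^a mod p = 1100^38 mod 1613.
1100^1 ≡ 1100 (mod 1613)
1100^2 = (1100^1)^2 ≡ 1100^2 = 1210000 ≡ 250 (mod 1613)
1100^4 = (1100^2)^2 ≡ 250^2 = 62500 ≡ 1206 (mod 1613)
1100^8 = (1100^4)^2 ≡ 1206^2 = 1454436 ≡ 1123 (mod 1613)
1100^16 = (1100^8)^2 ≡ 1123^2 = 1261129 ≡ 1376 (mod 1613)
1100^32 = (1100^16)^2 ≡ 1376^2 = 1893376 ≡ 1327 (mod 1613)
1100^38 = 1100^32 · 1100^4 · 1100^2 ≡ 1327 · 1206 · 250 ≡ 367 (mod 1613).

367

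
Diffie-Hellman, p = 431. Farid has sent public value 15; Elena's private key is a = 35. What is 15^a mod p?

324

Shared key K = 15^35 mod 431.
15^1 ≡ 15 (mod 431)
15^2 = (15^1)^2 ≡ 15^2 = 225 ≡ 225 (mod 431)
15^4 = (15^2)^2 ≡ 225^2 = 50625 ≡ 198 (mod 431)
15^8 = (15^4)^2 ≡ 198^2 = 39204 ≡ 414 (mod 431)
15^16 = (15^8)^2 ≡ 414^2 = 171396 ≡ 289 (mod 431)
15^32 = (15^16)^2 ≡ 289^2 = 83521 ≡ 338 (mod 431)
15^35 = 15^32 · 15^2 · 15^1 ≡ 338 · 225 · 15 ≡ 324 (mod 431).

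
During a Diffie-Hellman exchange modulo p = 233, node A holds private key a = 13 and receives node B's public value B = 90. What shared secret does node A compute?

Shared key K = 90^13 mod 233.
90^1 ≡ 90 (mod 233)
90^2 = (90^1)^2 ≡ 90^2 = 8100 ≡ 178 (mod 233)
90^4 = (90^2)^2 ≡ 178^2 = 31684 ≡ 229 (mod 233)
90^8 = (90^4)^2 ≡ 229^2 = 52441 ≡ 16 (mod 233)
90^13 = 90^8 · 90^4 · 90^1 ≡ 16 · 229 · 90 ≡ 65 (mod 233).

65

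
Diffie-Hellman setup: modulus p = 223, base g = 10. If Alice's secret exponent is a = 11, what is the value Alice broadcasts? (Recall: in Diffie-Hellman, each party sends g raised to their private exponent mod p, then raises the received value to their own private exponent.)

Public value = 10^11 (mod 223).
10^1 ≡ 10 (mod 223)
10^2 = (10^1)^2 ≡ 10^2 = 100 ≡ 100 (mod 223)
10^4 = (10^2)^2 ≡ 100^2 = 10000 ≡ 188 (mod 223)
10^8 = (10^4)^2 ≡ 188^2 = 35344 ≡ 110 (mod 223)
10^11 = 10^8 · 10^2 · 10^1 ≡ 110 · 100 · 10 ≡ 61 (mod 223).

61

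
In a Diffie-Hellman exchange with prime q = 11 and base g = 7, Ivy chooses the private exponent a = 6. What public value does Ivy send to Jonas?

4

Public value = 7^6 (mod 11).
7^1 ≡ 7 (mod 11)
7^2 = (7^1)^2 ≡ 7^2 = 49 ≡ 5 (mod 11)
7^4 = (7^2)^2 ≡ 5^2 = 25 ≡ 3 (mod 11)
7^6 = 7^4 · 7^2 ≡ 3 · 5 ≡ 4 (mod 11).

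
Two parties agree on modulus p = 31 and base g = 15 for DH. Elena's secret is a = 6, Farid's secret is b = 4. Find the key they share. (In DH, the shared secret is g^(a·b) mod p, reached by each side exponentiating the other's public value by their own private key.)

2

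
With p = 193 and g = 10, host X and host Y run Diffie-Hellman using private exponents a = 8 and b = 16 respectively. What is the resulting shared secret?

84

Host X sends A = g^a mod p = 10^8 mod 193.
10^1 ≡ 10 (mod 193)
10^2 = (10^1)^2 ≡ 10^2 = 100 ≡ 100 (mod 193)
10^4 = (10^2)^2 ≡ 100^2 = 10000 ≡ 157 (mod 193)
10^8 = (10^4)^2 ≡ 157^2 = 24649 ≡ 138 (mod 193)
So A = 138. Host Y then computes K = A^b mod p = 138^16 mod 193.
138^1 ≡ 138 (mod 193)
138^2 = (138^1)^2 ≡ 138^2 = 19044 ≡ 130 (mod 193)
138^4 = (138^2)^2 ≡ 130^2 = 16900 ≡ 109 (mod 193)
138^8 = (138^4)^2 ≡ 109^2 = 11881 ≡ 108 (mod 193)
138^16 = (138^8)^2 ≡ 108^2 = 11664 ≡ 84 (mod 193)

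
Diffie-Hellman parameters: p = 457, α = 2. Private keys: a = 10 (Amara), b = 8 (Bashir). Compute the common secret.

16

Bashir sends B = α^b mod p = 2^8 mod 457.
2^1 ≡ 2 (mod 457)
2^2 = (2^1)^2 ≡ 2^2 = 4 ≡ 4 (mod 457)
2^4 = (2^2)^2 ≡ 4^2 = 16 ≡ 16 (mod 457)
2^8 = (2^4)^2 ≡ 16^2 = 256 ≡ 256 (mod 457)
So B = 256. Amara then computes K = B^a mod p = 256^10 mod 457.
256^1 ≡ 256 (mod 457)
256^2 = (256^1)^2 ≡ 256^2 = 65536 ≡ 185 (mod 457)
256^4 = (256^2)^2 ≡ 185^2 = 34225 ≡ 407 (mod 457)
256^8 = (256^4)^2 ≡ 407^2 = 165649 ≡ 215 (mod 457)
256^10 = 256^8 · 256^2 ≡ 215 · 185 ≡ 16 (mod 457).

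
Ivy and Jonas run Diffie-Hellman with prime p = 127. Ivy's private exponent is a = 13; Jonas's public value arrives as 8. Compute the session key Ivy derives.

Shared key K = 8^13 mod 127.
8^1 ≡ 8 (mod 127)
8^2 = (8^1)^2 ≡ 8^2 = 64 ≡ 64 (mod 127)
8^4 = (8^2)^2 ≡ 64^2 = 4096 ≡ 32 (mod 127)
8^8 = (8^4)^2 ≡ 32^2 = 1024 ≡ 8 (mod 127)
8^13 = 8^8 · 8^4 · 8^1 ≡ 8 · 32 · 8 ≡ 16 (mod 127).

16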